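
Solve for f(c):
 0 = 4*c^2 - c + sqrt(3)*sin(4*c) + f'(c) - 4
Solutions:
 f(c) = C1 - 4*c^3/3 + c^2/2 + 4*c + sqrt(3)*cos(4*c)/4


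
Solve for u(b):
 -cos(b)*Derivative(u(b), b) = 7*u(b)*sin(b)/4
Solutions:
 u(b) = C1*cos(b)^(7/4)


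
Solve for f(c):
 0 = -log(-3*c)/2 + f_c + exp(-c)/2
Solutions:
 f(c) = C1 + c*log(-c)/2 + c*(-1 + log(3))/2 + exp(-c)/2


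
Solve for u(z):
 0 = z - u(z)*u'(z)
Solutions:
 u(z) = -sqrt(C1 + z^2)
 u(z) = sqrt(C1 + z^2)


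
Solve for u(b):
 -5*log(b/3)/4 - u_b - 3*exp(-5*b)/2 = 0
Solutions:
 u(b) = C1 - 5*b*log(b)/4 + 5*b*(1 + log(3))/4 + 3*exp(-5*b)/10


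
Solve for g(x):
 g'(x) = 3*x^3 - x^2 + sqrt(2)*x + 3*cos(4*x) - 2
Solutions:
 g(x) = C1 + 3*x^4/4 - x^3/3 + sqrt(2)*x^2/2 - 2*x + 3*sin(4*x)/4


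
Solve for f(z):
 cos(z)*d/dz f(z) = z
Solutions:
 f(z) = C1 + Integral(z/cos(z), z)


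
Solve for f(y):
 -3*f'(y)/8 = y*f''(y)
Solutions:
 f(y) = C1 + C2*y^(5/8)


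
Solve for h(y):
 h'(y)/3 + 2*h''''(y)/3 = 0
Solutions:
 h(y) = C1 + C4*exp(-2^(2/3)*y/2) + (C2*sin(2^(2/3)*sqrt(3)*y/4) + C3*cos(2^(2/3)*sqrt(3)*y/4))*exp(2^(2/3)*y/4)


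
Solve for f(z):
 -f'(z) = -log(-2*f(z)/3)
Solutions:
 -Integral(1/(log(-_y) - log(3) + log(2)), (_y, f(z))) = C1 - z


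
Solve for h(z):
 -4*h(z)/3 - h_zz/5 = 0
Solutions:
 h(z) = C1*sin(2*sqrt(15)*z/3) + C2*cos(2*sqrt(15)*z/3)


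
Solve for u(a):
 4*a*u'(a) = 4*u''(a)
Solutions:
 u(a) = C1 + C2*erfi(sqrt(2)*a/2)


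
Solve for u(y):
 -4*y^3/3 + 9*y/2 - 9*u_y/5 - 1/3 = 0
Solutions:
 u(y) = C1 - 5*y^4/27 + 5*y^2/4 - 5*y/27


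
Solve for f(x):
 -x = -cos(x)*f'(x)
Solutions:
 f(x) = C1 + Integral(x/cos(x), x)


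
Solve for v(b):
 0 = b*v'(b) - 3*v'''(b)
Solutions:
 v(b) = C1 + Integral(C2*airyai(3^(2/3)*b/3) + C3*airybi(3^(2/3)*b/3), b)


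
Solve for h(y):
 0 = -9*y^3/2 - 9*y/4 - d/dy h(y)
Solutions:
 h(y) = C1 - 9*y^4/8 - 9*y^2/8


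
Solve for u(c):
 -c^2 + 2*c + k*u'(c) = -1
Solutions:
 u(c) = C1 + c^3/(3*k) - c^2/k - c/k


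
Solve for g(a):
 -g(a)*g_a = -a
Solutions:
 g(a) = -sqrt(C1 + a^2)
 g(a) = sqrt(C1 + a^2)


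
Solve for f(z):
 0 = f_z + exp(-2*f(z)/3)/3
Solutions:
 f(z) = 3*log(-sqrt(C1 - z)) - 3*log(3) + 3*log(2)/2
 f(z) = 3*log(C1 - z)/2 - 3*log(3) + 3*log(2)/2


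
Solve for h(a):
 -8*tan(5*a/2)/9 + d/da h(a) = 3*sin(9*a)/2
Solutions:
 h(a) = C1 - 16*log(cos(5*a/2))/45 - cos(9*a)/6


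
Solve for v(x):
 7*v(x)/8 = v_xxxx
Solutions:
 v(x) = C1*exp(-14^(1/4)*x/2) + C2*exp(14^(1/4)*x/2) + C3*sin(14^(1/4)*x/2) + C4*cos(14^(1/4)*x/2)


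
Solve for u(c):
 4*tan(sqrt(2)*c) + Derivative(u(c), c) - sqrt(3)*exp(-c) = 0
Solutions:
 u(c) = C1 - sqrt(2)*log(tan(sqrt(2)*c)^2 + 1) - sqrt(3)*exp(-c)


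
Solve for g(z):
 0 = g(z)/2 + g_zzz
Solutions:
 g(z) = C3*exp(-2^(2/3)*z/2) + (C1*sin(2^(2/3)*sqrt(3)*z/4) + C2*cos(2^(2/3)*sqrt(3)*z/4))*exp(2^(2/3)*z/4)


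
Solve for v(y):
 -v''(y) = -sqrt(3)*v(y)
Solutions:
 v(y) = C1*exp(-3^(1/4)*y) + C2*exp(3^(1/4)*y)


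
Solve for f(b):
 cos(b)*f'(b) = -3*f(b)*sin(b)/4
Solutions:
 f(b) = C1*cos(b)^(3/4)


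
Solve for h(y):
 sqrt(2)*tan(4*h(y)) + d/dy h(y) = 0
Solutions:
 h(y) = -asin(C1*exp(-4*sqrt(2)*y))/4 + pi/4
 h(y) = asin(C1*exp(-4*sqrt(2)*y))/4


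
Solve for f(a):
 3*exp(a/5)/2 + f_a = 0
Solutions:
 f(a) = C1 - 15*exp(a/5)/2


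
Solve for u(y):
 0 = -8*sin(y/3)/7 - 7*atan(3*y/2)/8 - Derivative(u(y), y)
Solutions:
 u(y) = C1 - 7*y*atan(3*y/2)/8 + 7*log(9*y^2 + 4)/24 + 24*cos(y/3)/7


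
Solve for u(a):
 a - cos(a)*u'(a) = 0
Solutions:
 u(a) = C1 + Integral(a/cos(a), a)


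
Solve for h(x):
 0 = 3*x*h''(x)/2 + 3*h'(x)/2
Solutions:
 h(x) = C1 + C2*log(x)


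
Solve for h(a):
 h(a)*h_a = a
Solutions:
 h(a) = -sqrt(C1 + a^2)
 h(a) = sqrt(C1 + a^2)


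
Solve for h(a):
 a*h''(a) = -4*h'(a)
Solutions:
 h(a) = C1 + C2/a^3


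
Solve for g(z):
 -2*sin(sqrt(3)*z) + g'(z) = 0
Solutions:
 g(z) = C1 - 2*sqrt(3)*cos(sqrt(3)*z)/3


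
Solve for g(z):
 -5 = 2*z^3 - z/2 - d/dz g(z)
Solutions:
 g(z) = C1 + z^4/2 - z^2/4 + 5*z


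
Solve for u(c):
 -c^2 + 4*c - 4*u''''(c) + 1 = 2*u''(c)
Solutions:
 u(c) = C1 + C2*c + C3*sin(sqrt(2)*c/2) + C4*cos(sqrt(2)*c/2) - c^4/24 + c^3/3 + 5*c^2/4


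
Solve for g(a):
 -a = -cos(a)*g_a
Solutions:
 g(a) = C1 + Integral(a/cos(a), a)


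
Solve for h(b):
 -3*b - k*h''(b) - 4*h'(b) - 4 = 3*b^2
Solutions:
 h(b) = C1 + C2*exp(-4*b/k) - b^3/4 + 3*b^2*k/16 - 3*b^2/8 - 3*b*k^2/32 + 3*b*k/16 - b


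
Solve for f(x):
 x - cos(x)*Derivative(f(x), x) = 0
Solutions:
 f(x) = C1 + Integral(x/cos(x), x)


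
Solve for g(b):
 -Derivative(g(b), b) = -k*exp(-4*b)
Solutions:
 g(b) = C1 - k*exp(-4*b)/4


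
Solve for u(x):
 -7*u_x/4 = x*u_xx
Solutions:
 u(x) = C1 + C2/x^(3/4)


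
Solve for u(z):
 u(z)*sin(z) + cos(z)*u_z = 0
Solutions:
 u(z) = C1*cos(z)


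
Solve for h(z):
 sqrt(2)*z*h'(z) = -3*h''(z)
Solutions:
 h(z) = C1 + C2*erf(2^(3/4)*sqrt(3)*z/6)


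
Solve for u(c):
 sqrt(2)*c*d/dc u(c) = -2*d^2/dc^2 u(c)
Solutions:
 u(c) = C1 + C2*erf(2^(1/4)*c/2)


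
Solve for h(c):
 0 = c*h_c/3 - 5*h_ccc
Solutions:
 h(c) = C1 + Integral(C2*airyai(15^(2/3)*c/15) + C3*airybi(15^(2/3)*c/15), c)


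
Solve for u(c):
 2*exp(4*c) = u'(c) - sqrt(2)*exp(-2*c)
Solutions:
 u(c) = C1 + exp(4*c)/2 - sqrt(2)*exp(-2*c)/2


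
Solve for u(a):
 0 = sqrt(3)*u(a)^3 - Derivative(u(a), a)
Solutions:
 u(a) = -sqrt(2)*sqrt(-1/(C1 + sqrt(3)*a))/2
 u(a) = sqrt(2)*sqrt(-1/(C1 + sqrt(3)*a))/2


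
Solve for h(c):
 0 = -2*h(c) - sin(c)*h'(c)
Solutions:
 h(c) = C1*(cos(c) + 1)/(cos(c) - 1)


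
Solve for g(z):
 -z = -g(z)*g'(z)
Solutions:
 g(z) = -sqrt(C1 + z^2)
 g(z) = sqrt(C1 + z^2)


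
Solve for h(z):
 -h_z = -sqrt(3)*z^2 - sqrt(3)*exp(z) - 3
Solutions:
 h(z) = C1 + sqrt(3)*z^3/3 + 3*z + sqrt(3)*exp(z)


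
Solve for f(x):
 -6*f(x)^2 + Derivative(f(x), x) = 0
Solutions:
 f(x) = -1/(C1 + 6*x)


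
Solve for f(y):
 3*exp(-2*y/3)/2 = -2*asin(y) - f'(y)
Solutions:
 f(y) = C1 - 2*y*asin(y) - 2*sqrt(1 - y^2) + 9*exp(-2*y/3)/4


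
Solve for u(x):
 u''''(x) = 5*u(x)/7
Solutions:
 u(x) = C1*exp(-5^(1/4)*7^(3/4)*x/7) + C2*exp(5^(1/4)*7^(3/4)*x/7) + C3*sin(5^(1/4)*7^(3/4)*x/7) + C4*cos(5^(1/4)*7^(3/4)*x/7)


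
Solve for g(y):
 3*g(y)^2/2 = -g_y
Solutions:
 g(y) = 2/(C1 + 3*y)


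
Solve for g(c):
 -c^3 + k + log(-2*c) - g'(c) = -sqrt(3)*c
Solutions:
 g(c) = C1 - c^4/4 + sqrt(3)*c^2/2 + c*(k - 1 + log(2)) + c*log(-c)


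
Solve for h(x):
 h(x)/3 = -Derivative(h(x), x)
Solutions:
 h(x) = C1*exp(-x/3)


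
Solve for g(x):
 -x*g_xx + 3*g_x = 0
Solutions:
 g(x) = C1 + C2*x^4


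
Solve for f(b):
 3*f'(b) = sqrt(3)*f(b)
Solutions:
 f(b) = C1*exp(sqrt(3)*b/3)


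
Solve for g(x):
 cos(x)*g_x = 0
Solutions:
 g(x) = C1


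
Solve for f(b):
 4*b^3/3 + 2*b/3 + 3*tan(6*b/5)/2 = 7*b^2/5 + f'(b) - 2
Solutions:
 f(b) = C1 + b^4/3 - 7*b^3/15 + b^2/3 + 2*b - 5*log(cos(6*b/5))/4


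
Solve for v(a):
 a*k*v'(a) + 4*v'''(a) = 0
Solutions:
 v(a) = C1 + Integral(C2*airyai(2^(1/3)*a*(-k)^(1/3)/2) + C3*airybi(2^(1/3)*a*(-k)^(1/3)/2), a)


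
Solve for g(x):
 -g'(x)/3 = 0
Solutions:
 g(x) = C1


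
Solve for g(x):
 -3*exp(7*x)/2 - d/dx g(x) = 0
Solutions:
 g(x) = C1 - 3*exp(7*x)/14


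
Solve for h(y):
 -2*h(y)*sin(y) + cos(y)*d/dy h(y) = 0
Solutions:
 h(y) = C1/cos(y)^2


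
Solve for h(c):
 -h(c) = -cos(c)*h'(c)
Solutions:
 h(c) = C1*sqrt(sin(c) + 1)/sqrt(sin(c) - 1)


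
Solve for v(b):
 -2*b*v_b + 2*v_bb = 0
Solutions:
 v(b) = C1 + C2*erfi(sqrt(2)*b/2)


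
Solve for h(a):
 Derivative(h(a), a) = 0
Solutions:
 h(a) = C1


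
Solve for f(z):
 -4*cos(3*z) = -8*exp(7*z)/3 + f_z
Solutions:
 f(z) = C1 + 8*exp(7*z)/21 - 4*sin(3*z)/3


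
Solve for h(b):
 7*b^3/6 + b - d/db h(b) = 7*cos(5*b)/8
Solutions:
 h(b) = C1 + 7*b^4/24 + b^2/2 - 7*sin(5*b)/40


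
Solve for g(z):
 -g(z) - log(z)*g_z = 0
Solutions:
 g(z) = C1*exp(-li(z))


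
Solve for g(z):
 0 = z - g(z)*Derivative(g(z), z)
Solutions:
 g(z) = -sqrt(C1 + z^2)
 g(z) = sqrt(C1 + z^2)


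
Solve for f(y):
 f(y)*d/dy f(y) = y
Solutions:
 f(y) = -sqrt(C1 + y^2)
 f(y) = sqrt(C1 + y^2)


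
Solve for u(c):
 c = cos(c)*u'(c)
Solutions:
 u(c) = C1 + Integral(c/cos(c), c)


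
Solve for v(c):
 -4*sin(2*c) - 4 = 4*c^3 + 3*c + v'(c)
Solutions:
 v(c) = C1 - c^4 - 3*c^2/2 - 4*c + 2*cos(2*c)


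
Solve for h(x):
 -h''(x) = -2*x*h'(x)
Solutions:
 h(x) = C1 + C2*erfi(x)


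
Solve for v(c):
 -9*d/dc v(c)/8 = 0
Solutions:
 v(c) = C1


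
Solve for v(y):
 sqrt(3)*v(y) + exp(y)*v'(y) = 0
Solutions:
 v(y) = C1*exp(sqrt(3)*exp(-y))


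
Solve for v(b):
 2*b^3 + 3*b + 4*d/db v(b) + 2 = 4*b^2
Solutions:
 v(b) = C1 - b^4/8 + b^3/3 - 3*b^2/8 - b/2


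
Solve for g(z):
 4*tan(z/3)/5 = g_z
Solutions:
 g(z) = C1 - 12*log(cos(z/3))/5


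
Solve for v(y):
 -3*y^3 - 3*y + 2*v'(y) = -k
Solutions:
 v(y) = C1 - k*y/2 + 3*y^4/8 + 3*y^2/4


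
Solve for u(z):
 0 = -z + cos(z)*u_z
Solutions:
 u(z) = C1 + Integral(z/cos(z), z)


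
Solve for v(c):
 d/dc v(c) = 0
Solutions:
 v(c) = C1


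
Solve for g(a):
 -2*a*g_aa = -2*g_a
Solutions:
 g(a) = C1 + C2*a^2


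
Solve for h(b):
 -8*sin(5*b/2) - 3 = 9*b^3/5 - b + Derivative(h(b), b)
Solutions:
 h(b) = C1 - 9*b^4/20 + b^2/2 - 3*b + 16*cos(5*b/2)/5


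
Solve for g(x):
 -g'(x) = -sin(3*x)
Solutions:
 g(x) = C1 - cos(3*x)/3


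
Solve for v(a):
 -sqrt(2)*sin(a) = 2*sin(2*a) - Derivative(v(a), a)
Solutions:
 v(a) = C1 + 2*sin(a)^2 - sqrt(2)*cos(a)


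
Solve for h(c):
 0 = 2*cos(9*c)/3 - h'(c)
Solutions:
 h(c) = C1 + 2*sin(9*c)/27


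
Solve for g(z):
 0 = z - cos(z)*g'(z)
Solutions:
 g(z) = C1 + Integral(z/cos(z), z)


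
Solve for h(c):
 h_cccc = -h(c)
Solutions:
 h(c) = (C1*sin(sqrt(2)*c/2) + C2*cos(sqrt(2)*c/2))*exp(-sqrt(2)*c/2) + (C3*sin(sqrt(2)*c/2) + C4*cos(sqrt(2)*c/2))*exp(sqrt(2)*c/2)


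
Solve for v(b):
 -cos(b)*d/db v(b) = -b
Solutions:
 v(b) = C1 + Integral(b/cos(b), b)


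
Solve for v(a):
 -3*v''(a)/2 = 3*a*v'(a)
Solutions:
 v(a) = C1 + C2*erf(a)


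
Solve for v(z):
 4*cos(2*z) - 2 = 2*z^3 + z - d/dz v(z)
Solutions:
 v(z) = C1 + z^4/2 + z^2/2 + 2*z - 2*sin(2*z)


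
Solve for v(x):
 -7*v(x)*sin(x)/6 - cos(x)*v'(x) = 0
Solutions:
 v(x) = C1*cos(x)^(7/6)


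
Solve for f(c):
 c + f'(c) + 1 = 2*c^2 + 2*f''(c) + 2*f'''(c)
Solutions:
 f(c) = C1 + C2*exp(c*(-1 + sqrt(3))/2) + C3*exp(-c*(1 + sqrt(3))/2) + 2*c^3/3 + 7*c^2/2 + 21*c


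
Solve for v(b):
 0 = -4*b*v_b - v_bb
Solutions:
 v(b) = C1 + C2*erf(sqrt(2)*b)


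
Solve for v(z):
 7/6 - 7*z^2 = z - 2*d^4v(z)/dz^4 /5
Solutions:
 v(z) = C1 + C2*z + C3*z^2 + C4*z^3 + 7*z^6/144 + z^5/48 - 35*z^4/288


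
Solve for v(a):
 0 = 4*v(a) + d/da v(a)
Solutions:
 v(a) = C1*exp(-4*a)


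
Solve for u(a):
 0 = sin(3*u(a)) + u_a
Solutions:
 u(a) = -acos((-C1 - exp(6*a))/(C1 - exp(6*a)))/3 + 2*pi/3
 u(a) = acos((-C1 - exp(6*a))/(C1 - exp(6*a)))/3


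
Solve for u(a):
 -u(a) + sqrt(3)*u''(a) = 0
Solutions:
 u(a) = C1*exp(-3^(3/4)*a/3) + C2*exp(3^(3/4)*a/3)


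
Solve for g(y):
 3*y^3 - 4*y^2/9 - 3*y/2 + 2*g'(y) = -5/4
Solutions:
 g(y) = C1 - 3*y^4/8 + 2*y^3/27 + 3*y^2/8 - 5*y/8


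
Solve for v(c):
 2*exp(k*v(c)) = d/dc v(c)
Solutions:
 v(c) = Piecewise((log(-1/(C1*k + 2*c*k))/k, Ne(k, 0)), (nan, True))
 v(c) = Piecewise((C1 + 2*c, Eq(k, 0)), (nan, True))


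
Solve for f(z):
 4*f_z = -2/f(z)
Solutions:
 f(z) = -sqrt(C1 - z)
 f(z) = sqrt(C1 - z)


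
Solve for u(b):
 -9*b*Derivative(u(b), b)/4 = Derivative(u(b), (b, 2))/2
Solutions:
 u(b) = C1 + C2*erf(3*b/2)


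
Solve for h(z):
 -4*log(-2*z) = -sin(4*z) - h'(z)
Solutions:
 h(z) = C1 + 4*z*log(-z) - 4*z + 4*z*log(2) + cos(4*z)/4


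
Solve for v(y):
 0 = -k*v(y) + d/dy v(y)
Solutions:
 v(y) = C1*exp(k*y)


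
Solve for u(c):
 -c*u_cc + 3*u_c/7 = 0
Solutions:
 u(c) = C1 + C2*c^(10/7)


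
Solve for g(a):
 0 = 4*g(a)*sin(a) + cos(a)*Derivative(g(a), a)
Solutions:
 g(a) = C1*cos(a)^4


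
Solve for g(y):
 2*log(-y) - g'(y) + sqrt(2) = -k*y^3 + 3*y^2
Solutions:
 g(y) = C1 + k*y^4/4 - y^3 + 2*y*log(-y) + y*(-2 + sqrt(2))


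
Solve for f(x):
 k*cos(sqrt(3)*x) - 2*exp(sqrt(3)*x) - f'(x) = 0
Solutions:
 f(x) = C1 + sqrt(3)*k*sin(sqrt(3)*x)/3 - 2*sqrt(3)*exp(sqrt(3)*x)/3


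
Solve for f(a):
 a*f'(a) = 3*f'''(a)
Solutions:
 f(a) = C1 + Integral(C2*airyai(3^(2/3)*a/3) + C3*airybi(3^(2/3)*a/3), a)


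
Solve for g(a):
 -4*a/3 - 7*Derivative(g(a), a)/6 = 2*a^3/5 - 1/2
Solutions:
 g(a) = C1 - 3*a^4/35 - 4*a^2/7 + 3*a/7


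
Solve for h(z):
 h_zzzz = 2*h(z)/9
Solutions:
 h(z) = C1*exp(-2^(1/4)*sqrt(3)*z/3) + C2*exp(2^(1/4)*sqrt(3)*z/3) + C3*sin(2^(1/4)*sqrt(3)*z/3) + C4*cos(2^(1/4)*sqrt(3)*z/3)


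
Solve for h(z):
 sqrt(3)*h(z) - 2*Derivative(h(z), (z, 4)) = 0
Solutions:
 h(z) = C1*exp(-2^(3/4)*3^(1/8)*z/2) + C2*exp(2^(3/4)*3^(1/8)*z/2) + C3*sin(2^(3/4)*3^(1/8)*z/2) + C4*cos(2^(3/4)*3^(1/8)*z/2)


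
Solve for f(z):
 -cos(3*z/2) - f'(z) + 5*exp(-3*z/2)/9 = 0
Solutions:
 f(z) = C1 - 2*sin(3*z/2)/3 - 10*exp(-3*z/2)/27


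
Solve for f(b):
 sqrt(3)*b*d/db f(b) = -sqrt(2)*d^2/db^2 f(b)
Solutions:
 f(b) = C1 + C2*erf(6^(1/4)*b/2)


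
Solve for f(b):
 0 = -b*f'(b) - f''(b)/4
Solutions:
 f(b) = C1 + C2*erf(sqrt(2)*b)


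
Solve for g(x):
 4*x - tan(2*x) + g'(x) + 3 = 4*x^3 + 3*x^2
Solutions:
 g(x) = C1 + x^4 + x^3 - 2*x^2 - 3*x - log(cos(2*x))/2


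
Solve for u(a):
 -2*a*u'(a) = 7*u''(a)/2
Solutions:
 u(a) = C1 + C2*erf(sqrt(14)*a/7)


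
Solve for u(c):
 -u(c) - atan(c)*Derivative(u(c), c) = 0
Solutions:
 u(c) = C1*exp(-Integral(1/atan(c), c))


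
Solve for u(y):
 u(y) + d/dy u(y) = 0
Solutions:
 u(y) = C1*exp(-y)


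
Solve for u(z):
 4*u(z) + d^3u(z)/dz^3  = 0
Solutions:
 u(z) = C3*exp(-2^(2/3)*z) + (C1*sin(2^(2/3)*sqrt(3)*z/2) + C2*cos(2^(2/3)*sqrt(3)*z/2))*exp(2^(2/3)*z/2)


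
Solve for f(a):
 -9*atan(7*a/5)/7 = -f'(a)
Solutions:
 f(a) = C1 + 9*a*atan(7*a/5)/7 - 45*log(49*a^2 + 25)/98


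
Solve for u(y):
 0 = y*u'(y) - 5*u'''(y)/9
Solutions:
 u(y) = C1 + Integral(C2*airyai(15^(2/3)*y/5) + C3*airybi(15^(2/3)*y/5), y)


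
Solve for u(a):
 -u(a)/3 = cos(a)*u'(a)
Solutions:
 u(a) = C1*(sin(a) - 1)^(1/6)/(sin(a) + 1)^(1/6)


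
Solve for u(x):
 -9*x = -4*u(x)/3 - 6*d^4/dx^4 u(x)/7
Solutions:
 u(x) = 27*x/4 + (C1*sin(2^(3/4)*sqrt(3)*7^(1/4)*x/6) + C2*cos(2^(3/4)*sqrt(3)*7^(1/4)*x/6))*exp(-2^(3/4)*sqrt(3)*7^(1/4)*x/6) + (C3*sin(2^(3/4)*sqrt(3)*7^(1/4)*x/6) + C4*cos(2^(3/4)*sqrt(3)*7^(1/4)*x/6))*exp(2^(3/4)*sqrt(3)*7^(1/4)*x/6)


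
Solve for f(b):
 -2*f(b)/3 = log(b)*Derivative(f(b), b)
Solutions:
 f(b) = C1*exp(-2*li(b)/3)


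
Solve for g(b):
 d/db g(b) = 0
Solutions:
 g(b) = C1


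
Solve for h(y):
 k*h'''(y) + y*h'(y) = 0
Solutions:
 h(y) = C1 + Integral(C2*airyai(y*(-1/k)^(1/3)) + C3*airybi(y*(-1/k)^(1/3)), y)


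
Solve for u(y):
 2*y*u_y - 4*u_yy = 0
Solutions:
 u(y) = C1 + C2*erfi(y/2)


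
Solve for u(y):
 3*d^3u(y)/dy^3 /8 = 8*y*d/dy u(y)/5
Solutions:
 u(y) = C1 + Integral(C2*airyai(4*15^(2/3)*y/15) + C3*airybi(4*15^(2/3)*y/15), y)


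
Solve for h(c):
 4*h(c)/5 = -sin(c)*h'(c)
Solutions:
 h(c) = C1*(cos(c) + 1)^(2/5)/(cos(c) - 1)^(2/5)


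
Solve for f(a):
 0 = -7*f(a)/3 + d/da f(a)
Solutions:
 f(a) = C1*exp(7*a/3)


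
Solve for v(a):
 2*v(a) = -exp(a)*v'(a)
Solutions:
 v(a) = C1*exp(2*exp(-a))


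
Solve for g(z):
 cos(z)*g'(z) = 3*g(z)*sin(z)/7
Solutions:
 g(z) = C1/cos(z)^(3/7)


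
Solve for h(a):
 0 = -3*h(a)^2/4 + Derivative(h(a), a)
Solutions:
 h(a) = -4/(C1 + 3*a)


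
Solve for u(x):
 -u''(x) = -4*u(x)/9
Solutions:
 u(x) = C1*exp(-2*x/3) + C2*exp(2*x/3)


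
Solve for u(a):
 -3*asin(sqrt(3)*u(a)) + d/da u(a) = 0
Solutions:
 Integral(1/asin(sqrt(3)*_y), (_y, u(a))) = C1 + 3*a


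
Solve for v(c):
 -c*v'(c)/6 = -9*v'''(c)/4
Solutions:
 v(c) = C1 + Integral(C2*airyai(2^(1/3)*c/3) + C3*airybi(2^(1/3)*c/3), c)


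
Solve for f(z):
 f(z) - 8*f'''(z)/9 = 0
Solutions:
 f(z) = C3*exp(3^(2/3)*z/2) + (C1*sin(3*3^(1/6)*z/4) + C2*cos(3*3^(1/6)*z/4))*exp(-3^(2/3)*z/4)


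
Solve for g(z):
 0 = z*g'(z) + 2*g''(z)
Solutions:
 g(z) = C1 + C2*erf(z/2)


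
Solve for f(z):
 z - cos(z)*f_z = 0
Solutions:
 f(z) = C1 + Integral(z/cos(z), z)


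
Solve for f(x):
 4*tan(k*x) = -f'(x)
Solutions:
 f(x) = C1 - 4*Piecewise((-log(cos(k*x))/k, Ne(k, 0)), (0, True))


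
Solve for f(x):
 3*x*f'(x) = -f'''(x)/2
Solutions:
 f(x) = C1 + Integral(C2*airyai(-6^(1/3)*x) + C3*airybi(-6^(1/3)*x), x)


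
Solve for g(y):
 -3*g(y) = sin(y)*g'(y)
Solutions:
 g(y) = C1*(cos(y) + 1)^(3/2)/(cos(y) - 1)^(3/2)


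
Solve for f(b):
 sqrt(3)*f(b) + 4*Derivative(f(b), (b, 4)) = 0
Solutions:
 f(b) = (C1*sin(3^(1/8)*b/2) + C2*cos(3^(1/8)*b/2))*exp(-3^(1/8)*b/2) + (C3*sin(3^(1/8)*b/2) + C4*cos(3^(1/8)*b/2))*exp(3^(1/8)*b/2)


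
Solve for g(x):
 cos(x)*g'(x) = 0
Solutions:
 g(x) = C1


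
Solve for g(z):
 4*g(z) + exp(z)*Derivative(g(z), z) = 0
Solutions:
 g(z) = C1*exp(4*exp(-z))


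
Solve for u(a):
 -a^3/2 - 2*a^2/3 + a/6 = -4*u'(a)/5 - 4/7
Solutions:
 u(a) = C1 + 5*a^4/32 + 5*a^3/18 - 5*a^2/48 - 5*a/7


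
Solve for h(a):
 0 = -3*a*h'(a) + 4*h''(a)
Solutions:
 h(a) = C1 + C2*erfi(sqrt(6)*a/4)


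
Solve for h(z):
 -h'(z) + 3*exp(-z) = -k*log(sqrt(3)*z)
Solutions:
 h(z) = C1 + k*z*log(z) + k*z*(-1 + log(3)/2) - 3*exp(-z)


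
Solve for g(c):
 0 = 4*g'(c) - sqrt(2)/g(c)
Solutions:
 g(c) = -sqrt(C1 + 2*sqrt(2)*c)/2
 g(c) = sqrt(C1 + 2*sqrt(2)*c)/2


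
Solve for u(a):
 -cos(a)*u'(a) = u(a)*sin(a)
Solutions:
 u(a) = C1*cos(a)


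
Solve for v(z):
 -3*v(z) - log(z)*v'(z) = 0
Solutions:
 v(z) = C1*exp(-3*li(z))


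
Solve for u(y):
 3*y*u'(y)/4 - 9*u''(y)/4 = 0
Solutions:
 u(y) = C1 + C2*erfi(sqrt(6)*y/6)


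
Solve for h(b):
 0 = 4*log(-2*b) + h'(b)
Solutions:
 h(b) = C1 - 4*b*log(-b) + 4*b*(1 - log(2))


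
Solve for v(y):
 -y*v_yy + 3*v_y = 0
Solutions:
 v(y) = C1 + C2*y^4


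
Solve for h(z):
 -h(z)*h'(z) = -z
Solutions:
 h(z) = -sqrt(C1 + z^2)
 h(z) = sqrt(C1 + z^2)


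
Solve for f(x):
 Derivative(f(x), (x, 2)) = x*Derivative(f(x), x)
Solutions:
 f(x) = C1 + C2*erfi(sqrt(2)*x/2)


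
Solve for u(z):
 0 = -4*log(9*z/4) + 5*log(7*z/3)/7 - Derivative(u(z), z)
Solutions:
 u(z) = C1 - 23*z*log(z)/7 - 61*z*log(3)/7 + 5*z*log(7)/7 + 23*z/7 + 8*z*log(2)


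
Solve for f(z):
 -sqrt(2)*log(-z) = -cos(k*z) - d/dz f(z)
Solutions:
 f(z) = C1 + sqrt(2)*z*(log(-z) - 1) - Piecewise((sin(k*z)/k, Ne(k, 0)), (z, True))


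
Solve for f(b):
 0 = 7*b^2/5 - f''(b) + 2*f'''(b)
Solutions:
 f(b) = C1 + C2*b + C3*exp(b/2) + 7*b^4/60 + 14*b^3/15 + 28*b^2/5


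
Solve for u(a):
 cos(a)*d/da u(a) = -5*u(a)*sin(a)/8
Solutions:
 u(a) = C1*cos(a)^(5/8)


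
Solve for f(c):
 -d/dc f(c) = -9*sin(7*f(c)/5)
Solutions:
 -9*c + 5*log(cos(7*f(c)/5) - 1)/14 - 5*log(cos(7*f(c)/5) + 1)/14 = C1


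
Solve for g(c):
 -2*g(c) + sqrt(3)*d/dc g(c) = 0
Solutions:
 g(c) = C1*exp(2*sqrt(3)*c/3)


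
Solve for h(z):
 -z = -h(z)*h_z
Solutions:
 h(z) = -sqrt(C1 + z^2)
 h(z) = sqrt(C1 + z^2)


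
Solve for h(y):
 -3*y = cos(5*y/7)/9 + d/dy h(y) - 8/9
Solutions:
 h(y) = C1 - 3*y^2/2 + 8*y/9 - 7*sin(5*y/7)/45


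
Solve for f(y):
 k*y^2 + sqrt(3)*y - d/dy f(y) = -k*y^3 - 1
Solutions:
 f(y) = C1 + k*y^4/4 + k*y^3/3 + sqrt(3)*y^2/2 + y


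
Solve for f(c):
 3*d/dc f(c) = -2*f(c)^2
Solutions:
 f(c) = 3/(C1 + 2*c)


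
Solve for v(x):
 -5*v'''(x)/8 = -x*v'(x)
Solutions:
 v(x) = C1 + Integral(C2*airyai(2*5^(2/3)*x/5) + C3*airybi(2*5^(2/3)*x/5), x)


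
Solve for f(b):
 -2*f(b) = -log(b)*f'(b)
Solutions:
 f(b) = C1*exp(2*li(b))


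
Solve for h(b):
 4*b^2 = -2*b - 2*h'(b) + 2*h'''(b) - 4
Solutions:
 h(b) = C1 + C2*exp(-b) + C3*exp(b) - 2*b^3/3 - b^2/2 - 6*b


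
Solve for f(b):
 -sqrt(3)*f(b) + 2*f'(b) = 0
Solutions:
 f(b) = C1*exp(sqrt(3)*b/2)


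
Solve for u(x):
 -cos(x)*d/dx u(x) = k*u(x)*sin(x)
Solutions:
 u(x) = C1*exp(k*log(cos(x)))


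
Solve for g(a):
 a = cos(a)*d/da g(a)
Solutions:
 g(a) = C1 + Integral(a/cos(a), a)


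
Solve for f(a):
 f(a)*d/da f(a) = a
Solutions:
 f(a) = -sqrt(C1 + a^2)
 f(a) = sqrt(C1 + a^2)


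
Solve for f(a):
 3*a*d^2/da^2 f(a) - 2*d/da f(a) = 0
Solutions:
 f(a) = C1 + C2*a^(5/3)


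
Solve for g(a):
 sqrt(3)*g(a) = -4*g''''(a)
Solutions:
 g(a) = (C1*sin(3^(1/8)*a/2) + C2*cos(3^(1/8)*a/2))*exp(-3^(1/8)*a/2) + (C3*sin(3^(1/8)*a/2) + C4*cos(3^(1/8)*a/2))*exp(3^(1/8)*a/2)


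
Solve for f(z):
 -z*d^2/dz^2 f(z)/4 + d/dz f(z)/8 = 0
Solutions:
 f(z) = C1 + C2*z^(3/2)


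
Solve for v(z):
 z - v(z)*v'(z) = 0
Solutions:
 v(z) = -sqrt(C1 + z^2)
 v(z) = sqrt(C1 + z^2)


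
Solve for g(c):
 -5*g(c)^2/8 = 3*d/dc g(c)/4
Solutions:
 g(c) = 6/(C1 + 5*c)


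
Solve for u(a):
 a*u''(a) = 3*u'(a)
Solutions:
 u(a) = C1 + C2*a^4


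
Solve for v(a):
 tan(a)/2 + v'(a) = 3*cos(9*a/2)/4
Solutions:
 v(a) = C1 + log(cos(a))/2 + sin(9*a/2)/6


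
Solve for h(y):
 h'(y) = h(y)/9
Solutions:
 h(y) = C1*exp(y/9)


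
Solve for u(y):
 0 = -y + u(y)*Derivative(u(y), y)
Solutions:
 u(y) = -sqrt(C1 + y^2)
 u(y) = sqrt(C1 + y^2)


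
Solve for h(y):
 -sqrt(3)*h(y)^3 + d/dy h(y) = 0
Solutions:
 h(y) = -sqrt(2)*sqrt(-1/(C1 + sqrt(3)*y))/2
 h(y) = sqrt(2)*sqrt(-1/(C1 + sqrt(3)*y))/2


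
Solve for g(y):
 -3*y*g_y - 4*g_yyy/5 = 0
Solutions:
 g(y) = C1 + Integral(C2*airyai(-30^(1/3)*y/2) + C3*airybi(-30^(1/3)*y/2), y)


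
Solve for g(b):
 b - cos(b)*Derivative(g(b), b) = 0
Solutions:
 g(b) = C1 + Integral(b/cos(b), b)


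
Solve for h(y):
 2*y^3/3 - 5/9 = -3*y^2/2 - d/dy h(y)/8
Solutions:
 h(y) = C1 - 4*y^4/3 - 4*y^3 + 40*y/9


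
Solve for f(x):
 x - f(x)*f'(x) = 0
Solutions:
 f(x) = -sqrt(C1 + x^2)
 f(x) = sqrt(C1 + x^2)


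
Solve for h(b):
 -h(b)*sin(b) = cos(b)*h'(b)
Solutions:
 h(b) = C1*cos(b)


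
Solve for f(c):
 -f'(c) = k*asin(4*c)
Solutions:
 f(c) = C1 - k*(c*asin(4*c) + sqrt(1 - 16*c^2)/4)


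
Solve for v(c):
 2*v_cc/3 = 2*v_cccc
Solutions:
 v(c) = C1 + C2*c + C3*exp(-sqrt(3)*c/3) + C4*exp(sqrt(3)*c/3)


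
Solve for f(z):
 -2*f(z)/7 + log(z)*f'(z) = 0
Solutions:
 f(z) = C1*exp(2*li(z)/7)


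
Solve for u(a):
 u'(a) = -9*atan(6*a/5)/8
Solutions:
 u(a) = C1 - 9*a*atan(6*a/5)/8 + 15*log(36*a^2 + 25)/32


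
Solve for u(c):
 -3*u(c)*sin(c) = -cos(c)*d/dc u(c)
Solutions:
 u(c) = C1/cos(c)^3


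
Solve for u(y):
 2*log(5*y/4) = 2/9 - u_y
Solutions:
 u(y) = C1 - 2*y*log(y) + y*log(16/25) + 20*y/9


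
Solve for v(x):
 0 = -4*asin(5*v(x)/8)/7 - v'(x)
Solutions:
 Integral(1/asin(5*_y/8), (_y, v(x))) = C1 - 4*x/7


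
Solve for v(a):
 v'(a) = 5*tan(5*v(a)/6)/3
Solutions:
 v(a) = -6*asin(C1*exp(25*a/18))/5 + 6*pi/5
 v(a) = 6*asin(C1*exp(25*a/18))/5


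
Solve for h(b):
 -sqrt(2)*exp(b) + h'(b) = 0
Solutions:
 h(b) = C1 + sqrt(2)*exp(b)


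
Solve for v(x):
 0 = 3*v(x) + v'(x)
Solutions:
 v(x) = C1*exp(-3*x)


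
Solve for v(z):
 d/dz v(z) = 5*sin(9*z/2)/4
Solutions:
 v(z) = C1 - 5*cos(9*z/2)/18


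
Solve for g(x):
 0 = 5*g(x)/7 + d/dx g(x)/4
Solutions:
 g(x) = C1*exp(-20*x/7)


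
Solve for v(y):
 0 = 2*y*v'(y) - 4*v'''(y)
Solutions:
 v(y) = C1 + Integral(C2*airyai(2^(2/3)*y/2) + C3*airybi(2^(2/3)*y/2), y)


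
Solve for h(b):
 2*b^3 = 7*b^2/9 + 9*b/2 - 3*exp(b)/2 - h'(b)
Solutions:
 h(b) = C1 - b^4/2 + 7*b^3/27 + 9*b^2/4 - 3*exp(b)/2


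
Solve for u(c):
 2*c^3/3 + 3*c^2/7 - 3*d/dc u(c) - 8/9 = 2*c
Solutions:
 u(c) = C1 + c^4/18 + c^3/21 - c^2/3 - 8*c/27


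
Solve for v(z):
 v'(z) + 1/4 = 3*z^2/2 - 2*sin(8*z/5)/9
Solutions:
 v(z) = C1 + z^3/2 - z/4 + 5*cos(8*z/5)/36


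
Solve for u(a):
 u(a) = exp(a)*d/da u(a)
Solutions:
 u(a) = C1*exp(-exp(-a))


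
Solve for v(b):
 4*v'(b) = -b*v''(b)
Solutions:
 v(b) = C1 + C2/b^3


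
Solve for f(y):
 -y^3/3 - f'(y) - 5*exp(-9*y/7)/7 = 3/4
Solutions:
 f(y) = C1 - y^4/12 - 3*y/4 + 5*exp(-9*y/7)/9


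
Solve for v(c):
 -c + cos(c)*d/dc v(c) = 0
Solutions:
 v(c) = C1 + Integral(c/cos(c), c)


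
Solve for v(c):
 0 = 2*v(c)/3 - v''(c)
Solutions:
 v(c) = C1*exp(-sqrt(6)*c/3) + C2*exp(sqrt(6)*c/3)


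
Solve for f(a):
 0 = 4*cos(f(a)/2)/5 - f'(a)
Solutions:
 -4*a/5 - log(sin(f(a)/2) - 1) + log(sin(f(a)/2) + 1) = C1


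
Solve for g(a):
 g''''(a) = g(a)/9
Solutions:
 g(a) = C1*exp(-sqrt(3)*a/3) + C2*exp(sqrt(3)*a/3) + C3*sin(sqrt(3)*a/3) + C4*cos(sqrt(3)*a/3)


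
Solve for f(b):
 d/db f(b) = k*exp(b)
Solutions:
 f(b) = C1 + k*exp(b)


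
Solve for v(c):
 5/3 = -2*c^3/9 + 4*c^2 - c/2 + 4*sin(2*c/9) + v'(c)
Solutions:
 v(c) = C1 + c^4/18 - 4*c^3/3 + c^2/4 + 5*c/3 + 18*cos(2*c/9)


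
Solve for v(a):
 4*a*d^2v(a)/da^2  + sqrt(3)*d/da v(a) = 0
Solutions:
 v(a) = C1 + C2*a^(1 - sqrt(3)/4)


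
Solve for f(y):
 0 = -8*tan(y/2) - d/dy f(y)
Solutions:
 f(y) = C1 + 16*log(cos(y/2))


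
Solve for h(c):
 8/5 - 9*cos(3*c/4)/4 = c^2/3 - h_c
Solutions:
 h(c) = C1 + c^3/9 - 8*c/5 + 3*sin(3*c/4)


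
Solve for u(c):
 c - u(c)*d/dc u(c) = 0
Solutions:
 u(c) = -sqrt(C1 + c^2)
 u(c) = sqrt(C1 + c^2)


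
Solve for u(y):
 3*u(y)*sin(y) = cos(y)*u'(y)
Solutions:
 u(y) = C1/cos(y)^3


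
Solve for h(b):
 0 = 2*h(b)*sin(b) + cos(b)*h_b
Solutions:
 h(b) = C1*cos(b)^2


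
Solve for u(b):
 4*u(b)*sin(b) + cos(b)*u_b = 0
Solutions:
 u(b) = C1*cos(b)^4


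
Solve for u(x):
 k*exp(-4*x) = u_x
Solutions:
 u(x) = C1 - k*exp(-4*x)/4


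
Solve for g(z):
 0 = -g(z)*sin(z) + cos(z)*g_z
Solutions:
 g(z) = C1/cos(z)


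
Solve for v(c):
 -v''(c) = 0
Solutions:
 v(c) = C1 + C2*c


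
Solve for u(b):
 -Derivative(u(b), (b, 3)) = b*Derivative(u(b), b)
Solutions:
 u(b) = C1 + Integral(C2*airyai(-b) + C3*airybi(-b), b)


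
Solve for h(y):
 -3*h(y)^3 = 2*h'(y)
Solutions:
 h(y) = -sqrt(-1/(C1 - 3*y))
 h(y) = sqrt(-1/(C1 - 3*y))


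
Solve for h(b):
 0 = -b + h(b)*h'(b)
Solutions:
 h(b) = -sqrt(C1 + b^2)
 h(b) = sqrt(C1 + b^2)


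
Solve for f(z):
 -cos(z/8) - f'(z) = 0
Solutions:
 f(z) = C1 - 8*sin(z/8)


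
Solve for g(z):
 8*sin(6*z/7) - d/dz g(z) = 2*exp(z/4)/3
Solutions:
 g(z) = C1 - 8*exp(z/4)/3 - 28*cos(6*z/7)/3


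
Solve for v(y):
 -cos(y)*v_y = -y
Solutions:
 v(y) = C1 + Integral(y/cos(y), y)


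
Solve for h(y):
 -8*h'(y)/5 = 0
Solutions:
 h(y) = C1


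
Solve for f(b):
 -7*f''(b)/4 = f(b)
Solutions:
 f(b) = C1*sin(2*sqrt(7)*b/7) + C2*cos(2*sqrt(7)*b/7)


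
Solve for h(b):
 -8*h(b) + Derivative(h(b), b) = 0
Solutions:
 h(b) = C1*exp(8*b)


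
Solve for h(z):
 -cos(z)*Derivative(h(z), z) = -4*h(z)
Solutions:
 h(z) = C1*(sin(z)^2 + 2*sin(z) + 1)/(sin(z)^2 - 2*sin(z) + 1)


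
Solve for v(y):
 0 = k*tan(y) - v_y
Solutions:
 v(y) = C1 - k*log(cos(y))


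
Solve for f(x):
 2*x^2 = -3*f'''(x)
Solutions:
 f(x) = C1 + C2*x + C3*x^2 - x^5/90


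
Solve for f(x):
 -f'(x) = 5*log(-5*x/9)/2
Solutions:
 f(x) = C1 - 5*x*log(-x)/2 + x*(-5*log(5)/2 + 5/2 + 5*log(3))


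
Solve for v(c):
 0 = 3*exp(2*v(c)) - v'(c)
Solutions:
 v(c) = log(-sqrt(-1/(C1 + 3*c))) - log(2)/2
 v(c) = log(-1/(C1 + 3*c))/2 - log(2)/2


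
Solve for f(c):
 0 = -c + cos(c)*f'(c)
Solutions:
 f(c) = C1 + Integral(c/cos(c), c)


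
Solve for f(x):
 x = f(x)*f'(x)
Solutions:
 f(x) = -sqrt(C1 + x^2)
 f(x) = sqrt(C1 + x^2)


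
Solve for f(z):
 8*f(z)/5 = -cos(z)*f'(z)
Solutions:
 f(z) = C1*(sin(z) - 1)^(4/5)/(sin(z) + 1)^(4/5)


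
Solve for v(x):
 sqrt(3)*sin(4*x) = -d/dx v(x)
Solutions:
 v(x) = C1 + sqrt(3)*cos(4*x)/4


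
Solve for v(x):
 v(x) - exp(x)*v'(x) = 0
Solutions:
 v(x) = C1*exp(-exp(-x))


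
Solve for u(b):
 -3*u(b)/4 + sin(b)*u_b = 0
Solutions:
 u(b) = C1*(cos(b) - 1)^(3/8)/(cos(b) + 1)^(3/8)


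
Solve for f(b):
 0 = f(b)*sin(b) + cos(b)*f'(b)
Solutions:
 f(b) = C1*cos(b)


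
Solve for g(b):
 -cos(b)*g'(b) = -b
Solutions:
 g(b) = C1 + Integral(b/cos(b), b)


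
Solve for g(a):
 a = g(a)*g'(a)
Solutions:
 g(a) = -sqrt(C1 + a^2)
 g(a) = sqrt(C1 + a^2)


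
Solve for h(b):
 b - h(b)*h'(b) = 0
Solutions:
 h(b) = -sqrt(C1 + b^2)
 h(b) = sqrt(C1 + b^2)


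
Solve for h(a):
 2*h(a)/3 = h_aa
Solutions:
 h(a) = C1*exp(-sqrt(6)*a/3) + C2*exp(sqrt(6)*a/3)


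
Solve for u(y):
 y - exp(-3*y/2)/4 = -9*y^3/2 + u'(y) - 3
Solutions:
 u(y) = C1 + 9*y^4/8 + y^2/2 + 3*y + exp(-3*y/2)/6


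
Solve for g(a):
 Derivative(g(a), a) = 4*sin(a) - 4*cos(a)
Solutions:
 g(a) = C1 - 4*sqrt(2)*sin(a + pi/4)


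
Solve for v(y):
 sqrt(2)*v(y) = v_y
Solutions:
 v(y) = C1*exp(sqrt(2)*y)


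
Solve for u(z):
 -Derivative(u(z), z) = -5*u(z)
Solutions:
 u(z) = C1*exp(5*z)


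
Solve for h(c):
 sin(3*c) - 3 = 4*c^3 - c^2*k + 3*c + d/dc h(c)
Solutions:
 h(c) = C1 - c^4 + c^3*k/3 - 3*c^2/2 - 3*c - cos(3*c)/3


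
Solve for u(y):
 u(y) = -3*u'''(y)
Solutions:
 u(y) = C3*exp(-3^(2/3)*y/3) + (C1*sin(3^(1/6)*y/2) + C2*cos(3^(1/6)*y/2))*exp(3^(2/3)*y/6)


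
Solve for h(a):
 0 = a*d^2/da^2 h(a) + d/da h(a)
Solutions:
 h(a) = C1 + C2*log(a)


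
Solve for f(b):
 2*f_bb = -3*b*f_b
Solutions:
 f(b) = C1 + C2*erf(sqrt(3)*b/2)


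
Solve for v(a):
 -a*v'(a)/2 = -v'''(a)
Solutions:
 v(a) = C1 + Integral(C2*airyai(2^(2/3)*a/2) + C3*airybi(2^(2/3)*a/2), a)


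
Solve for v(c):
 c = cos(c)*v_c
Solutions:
 v(c) = C1 + Integral(c/cos(c), c)


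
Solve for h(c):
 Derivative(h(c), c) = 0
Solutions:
 h(c) = C1


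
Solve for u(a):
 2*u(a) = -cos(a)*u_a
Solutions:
 u(a) = C1*(sin(a) - 1)/(sin(a) + 1)


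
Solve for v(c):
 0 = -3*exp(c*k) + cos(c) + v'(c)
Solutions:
 v(c) = C1 - sin(c) + 3*exp(c*k)/k


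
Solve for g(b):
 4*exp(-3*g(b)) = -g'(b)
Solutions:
 g(b) = log(C1 - 12*b)/3
 g(b) = log((-3^(1/3) - 3^(5/6)*I)*(C1 - 4*b)^(1/3)/2)
 g(b) = log((-3^(1/3) + 3^(5/6)*I)*(C1 - 4*b)^(1/3)/2)


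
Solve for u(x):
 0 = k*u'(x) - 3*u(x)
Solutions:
 u(x) = C1*exp(3*x/k)


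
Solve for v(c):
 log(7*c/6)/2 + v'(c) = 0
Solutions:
 v(c) = C1 - c*log(c)/2 - c*log(7)/2 + c/2 + c*log(6)/2


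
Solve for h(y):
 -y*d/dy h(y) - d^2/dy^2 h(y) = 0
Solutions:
 h(y) = C1 + C2*erf(sqrt(2)*y/2)


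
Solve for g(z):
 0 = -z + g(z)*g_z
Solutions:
 g(z) = -sqrt(C1 + z^2)
 g(z) = sqrt(C1 + z^2)


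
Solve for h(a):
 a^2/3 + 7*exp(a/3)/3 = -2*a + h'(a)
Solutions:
 h(a) = C1 + a^3/9 + a^2 + 7*exp(a/3)


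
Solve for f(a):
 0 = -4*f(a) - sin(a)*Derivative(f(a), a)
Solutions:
 f(a) = C1*(cos(a)^2 + 2*cos(a) + 1)/(cos(a)^2 - 2*cos(a) + 1)


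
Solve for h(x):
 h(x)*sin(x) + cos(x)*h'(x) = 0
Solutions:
 h(x) = C1*cos(x)


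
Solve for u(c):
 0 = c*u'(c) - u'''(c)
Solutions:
 u(c) = C1 + Integral(C2*airyai(c) + C3*airybi(c), c)


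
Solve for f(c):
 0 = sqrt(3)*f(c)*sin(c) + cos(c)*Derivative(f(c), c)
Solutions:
 f(c) = C1*cos(c)^(sqrt(3))


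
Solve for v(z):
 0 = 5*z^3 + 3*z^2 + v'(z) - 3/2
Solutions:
 v(z) = C1 - 5*z^4/4 - z^3 + 3*z/2


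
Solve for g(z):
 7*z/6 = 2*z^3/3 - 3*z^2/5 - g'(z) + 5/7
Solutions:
 g(z) = C1 + z^4/6 - z^3/5 - 7*z^2/12 + 5*z/7


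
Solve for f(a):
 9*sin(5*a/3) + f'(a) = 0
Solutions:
 f(a) = C1 + 27*cos(5*a/3)/5


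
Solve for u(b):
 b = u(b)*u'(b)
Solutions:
 u(b) = -sqrt(C1 + b^2)
 u(b) = sqrt(C1 + b^2)


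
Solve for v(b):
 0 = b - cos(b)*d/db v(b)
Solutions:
 v(b) = C1 + Integral(b/cos(b), b)


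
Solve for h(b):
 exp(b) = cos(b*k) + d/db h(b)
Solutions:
 h(b) = C1 + exp(b) - sin(b*k)/k


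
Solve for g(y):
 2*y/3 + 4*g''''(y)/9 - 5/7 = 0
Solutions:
 g(y) = C1 + C2*y + C3*y^2 + C4*y^3 - y^5/80 + 15*y^4/224


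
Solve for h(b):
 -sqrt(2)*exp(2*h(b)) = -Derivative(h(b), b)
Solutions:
 h(b) = log(-sqrt(-1/(C1 + sqrt(2)*b))) - log(2)/2
 h(b) = log(-1/(C1 + sqrt(2)*b))/2 - log(2)/2


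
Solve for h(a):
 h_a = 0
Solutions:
 h(a) = C1


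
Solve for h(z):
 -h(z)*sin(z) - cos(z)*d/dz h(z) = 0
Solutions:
 h(z) = C1*cos(z)


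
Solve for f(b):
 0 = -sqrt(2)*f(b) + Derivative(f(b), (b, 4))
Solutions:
 f(b) = C1*exp(-2^(1/8)*b) + C2*exp(2^(1/8)*b) + C3*sin(2^(1/8)*b) + C4*cos(2^(1/8)*b)


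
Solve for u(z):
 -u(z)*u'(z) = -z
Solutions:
 u(z) = -sqrt(C1 + z^2)
 u(z) = sqrt(C1 + z^2)


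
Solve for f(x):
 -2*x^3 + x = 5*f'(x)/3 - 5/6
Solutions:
 f(x) = C1 - 3*x^4/10 + 3*x^2/10 + x/2


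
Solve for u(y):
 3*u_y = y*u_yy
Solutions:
 u(y) = C1 + C2*y^4


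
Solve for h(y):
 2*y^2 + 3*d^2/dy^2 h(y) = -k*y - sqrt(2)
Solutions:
 h(y) = C1 + C2*y - k*y^3/18 - y^4/18 - sqrt(2)*y^2/6


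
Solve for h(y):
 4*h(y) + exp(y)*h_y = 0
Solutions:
 h(y) = C1*exp(4*exp(-y))


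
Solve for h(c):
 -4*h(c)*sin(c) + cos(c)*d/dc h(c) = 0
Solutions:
 h(c) = C1/cos(c)^4


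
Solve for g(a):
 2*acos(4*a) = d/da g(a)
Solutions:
 g(a) = C1 + 2*a*acos(4*a) - sqrt(1 - 16*a^2)/2


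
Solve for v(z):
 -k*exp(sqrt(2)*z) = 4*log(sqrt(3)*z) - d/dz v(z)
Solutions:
 v(z) = C1 + sqrt(2)*k*exp(sqrt(2)*z)/2 + 4*z*log(z) + 2*z*(-2 + log(3))


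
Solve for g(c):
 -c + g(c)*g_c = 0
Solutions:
 g(c) = -sqrt(C1 + c^2)
 g(c) = sqrt(C1 + c^2)


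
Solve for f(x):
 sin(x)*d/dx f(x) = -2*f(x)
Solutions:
 f(x) = C1*(cos(x) + 1)/(cos(x) - 1)


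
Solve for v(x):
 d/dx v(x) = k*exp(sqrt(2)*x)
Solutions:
 v(x) = C1 + sqrt(2)*k*exp(sqrt(2)*x)/2


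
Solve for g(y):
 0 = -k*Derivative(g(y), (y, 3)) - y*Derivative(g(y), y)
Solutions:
 g(y) = C1 + Integral(C2*airyai(y*(-1/k)^(1/3)) + C3*airybi(y*(-1/k)^(1/3)), y)


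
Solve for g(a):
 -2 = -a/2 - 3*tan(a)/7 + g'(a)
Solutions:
 g(a) = C1 + a^2/4 - 2*a - 3*log(cos(a))/7


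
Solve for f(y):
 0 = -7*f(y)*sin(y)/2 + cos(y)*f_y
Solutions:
 f(y) = C1/cos(y)^(7/2)


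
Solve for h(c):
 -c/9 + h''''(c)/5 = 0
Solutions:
 h(c) = C1 + C2*c + C3*c^2 + C4*c^3 + c^5/216


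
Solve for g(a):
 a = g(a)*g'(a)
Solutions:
 g(a) = -sqrt(C1 + a^2)
 g(a) = sqrt(C1 + a^2)


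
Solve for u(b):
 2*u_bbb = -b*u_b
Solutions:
 u(b) = C1 + Integral(C2*airyai(-2^(2/3)*b/2) + C3*airybi(-2^(2/3)*b/2), b)


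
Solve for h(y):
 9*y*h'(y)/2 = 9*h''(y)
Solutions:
 h(y) = C1 + C2*erfi(y/2)


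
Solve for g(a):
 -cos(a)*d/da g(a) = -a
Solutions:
 g(a) = C1 + Integral(a/cos(a), a)


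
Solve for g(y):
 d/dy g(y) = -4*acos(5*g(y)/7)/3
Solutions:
 Integral(1/acos(5*_y/7), (_y, g(y))) = C1 - 4*y/3


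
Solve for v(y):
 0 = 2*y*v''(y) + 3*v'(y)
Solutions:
 v(y) = C1 + C2/sqrt(y)


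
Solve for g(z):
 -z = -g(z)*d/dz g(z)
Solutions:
 g(z) = -sqrt(C1 + z^2)
 g(z) = sqrt(C1 + z^2)


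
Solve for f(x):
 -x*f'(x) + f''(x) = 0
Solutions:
 f(x) = C1 + C2*erfi(sqrt(2)*x/2)


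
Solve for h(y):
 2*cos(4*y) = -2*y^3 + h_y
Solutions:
 h(y) = C1 + y^4/2 + sin(4*y)/2


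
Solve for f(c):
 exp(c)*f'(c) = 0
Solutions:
 f(c) = C1


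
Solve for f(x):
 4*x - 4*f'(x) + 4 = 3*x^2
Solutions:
 f(x) = C1 - x^3/4 + x^2/2 + x


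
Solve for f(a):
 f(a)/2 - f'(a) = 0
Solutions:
 f(a) = C1*exp(a/2)


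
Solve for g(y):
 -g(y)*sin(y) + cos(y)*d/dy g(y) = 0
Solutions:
 g(y) = C1/cos(y)


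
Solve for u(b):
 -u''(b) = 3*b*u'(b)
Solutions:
 u(b) = C1 + C2*erf(sqrt(6)*b/2)


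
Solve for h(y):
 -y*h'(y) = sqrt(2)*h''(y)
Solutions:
 h(y) = C1 + C2*erf(2^(1/4)*y/2)


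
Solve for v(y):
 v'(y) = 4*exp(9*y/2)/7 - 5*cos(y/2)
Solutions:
 v(y) = C1 + 8*exp(9*y/2)/63 - 10*sin(y/2)


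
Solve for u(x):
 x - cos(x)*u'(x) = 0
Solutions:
 u(x) = C1 + Integral(x/cos(x), x)


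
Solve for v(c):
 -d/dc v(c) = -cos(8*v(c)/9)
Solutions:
 -c - 9*log(sin(8*v(c)/9) - 1)/16 + 9*log(sin(8*v(c)/9) + 1)/16 = C1


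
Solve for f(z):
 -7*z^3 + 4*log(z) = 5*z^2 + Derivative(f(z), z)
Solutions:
 f(z) = C1 - 7*z^4/4 - 5*z^3/3 + 4*z*log(z) - 4*z


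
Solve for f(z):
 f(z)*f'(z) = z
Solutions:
 f(z) = -sqrt(C1 + z^2)
 f(z) = sqrt(C1 + z^2)


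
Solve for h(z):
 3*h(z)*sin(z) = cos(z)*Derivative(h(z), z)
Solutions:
 h(z) = C1/cos(z)^3


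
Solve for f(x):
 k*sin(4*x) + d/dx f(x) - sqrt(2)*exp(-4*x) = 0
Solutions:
 f(x) = C1 + k*cos(4*x)/4 - sqrt(2)*exp(-4*x)/4


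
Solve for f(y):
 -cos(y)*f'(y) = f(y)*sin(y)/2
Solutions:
 f(y) = C1*sqrt(cos(y))


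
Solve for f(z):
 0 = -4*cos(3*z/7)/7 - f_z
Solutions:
 f(z) = C1 - 4*sin(3*z/7)/3


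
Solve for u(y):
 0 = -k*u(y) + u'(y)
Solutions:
 u(y) = C1*exp(k*y)


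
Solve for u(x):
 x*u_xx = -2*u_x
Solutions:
 u(x) = C1 + C2/x


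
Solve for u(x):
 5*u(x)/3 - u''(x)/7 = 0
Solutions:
 u(x) = C1*exp(-sqrt(105)*x/3) + C2*exp(sqrt(105)*x/3)


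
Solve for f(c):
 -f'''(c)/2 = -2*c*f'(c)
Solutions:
 f(c) = C1 + Integral(C2*airyai(2^(2/3)*c) + C3*airybi(2^(2/3)*c), c)


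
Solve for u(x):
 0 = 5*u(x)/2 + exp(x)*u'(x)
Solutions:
 u(x) = C1*exp(5*exp(-x)/2)


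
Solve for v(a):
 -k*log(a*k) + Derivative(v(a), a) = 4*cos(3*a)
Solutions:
 v(a) = C1 + a*k*(log(a*k) - 1) + 4*sin(3*a)/3


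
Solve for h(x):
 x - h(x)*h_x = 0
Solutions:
 h(x) = -sqrt(C1 + x^2)
 h(x) = sqrt(C1 + x^2)


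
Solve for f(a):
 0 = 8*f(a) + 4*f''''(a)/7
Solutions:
 f(a) = (C1*sin(2^(3/4)*7^(1/4)*a/2) + C2*cos(2^(3/4)*7^(1/4)*a/2))*exp(-2^(3/4)*7^(1/4)*a/2) + (C3*sin(2^(3/4)*7^(1/4)*a/2) + C4*cos(2^(3/4)*7^(1/4)*a/2))*exp(2^(3/4)*7^(1/4)*a/2)


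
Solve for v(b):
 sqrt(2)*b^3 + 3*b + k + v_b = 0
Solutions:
 v(b) = C1 - sqrt(2)*b^4/4 - 3*b^2/2 - b*k


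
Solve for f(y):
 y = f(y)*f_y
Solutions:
 f(y) = -sqrt(C1 + y^2)
 f(y) = sqrt(C1 + y^2)


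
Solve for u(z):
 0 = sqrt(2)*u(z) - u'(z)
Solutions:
 u(z) = C1*exp(sqrt(2)*z)


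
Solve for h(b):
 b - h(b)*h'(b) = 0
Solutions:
 h(b) = -sqrt(C1 + b^2)
 h(b) = sqrt(C1 + b^2)


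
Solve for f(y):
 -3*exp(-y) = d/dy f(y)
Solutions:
 f(y) = C1 + 3*exp(-y)


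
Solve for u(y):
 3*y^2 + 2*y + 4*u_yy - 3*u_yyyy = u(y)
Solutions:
 u(y) = C1*exp(-y) + C2*exp(y) + C3*exp(-sqrt(3)*y/3) + C4*exp(sqrt(3)*y/3) + 3*y^2 + 2*y + 24


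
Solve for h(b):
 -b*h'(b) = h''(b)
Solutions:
 h(b) = C1 + C2*erf(sqrt(2)*b/2)


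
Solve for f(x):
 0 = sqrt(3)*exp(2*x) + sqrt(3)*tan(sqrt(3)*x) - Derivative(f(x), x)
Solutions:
 f(x) = C1 + sqrt(3)*exp(2*x)/2 - log(cos(sqrt(3)*x))


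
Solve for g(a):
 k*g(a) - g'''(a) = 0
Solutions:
 g(a) = C1*exp(a*k^(1/3)) + C2*exp(a*k^(1/3)*(-1 + sqrt(3)*I)/2) + C3*exp(-a*k^(1/3)*(1 + sqrt(3)*I)/2)
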